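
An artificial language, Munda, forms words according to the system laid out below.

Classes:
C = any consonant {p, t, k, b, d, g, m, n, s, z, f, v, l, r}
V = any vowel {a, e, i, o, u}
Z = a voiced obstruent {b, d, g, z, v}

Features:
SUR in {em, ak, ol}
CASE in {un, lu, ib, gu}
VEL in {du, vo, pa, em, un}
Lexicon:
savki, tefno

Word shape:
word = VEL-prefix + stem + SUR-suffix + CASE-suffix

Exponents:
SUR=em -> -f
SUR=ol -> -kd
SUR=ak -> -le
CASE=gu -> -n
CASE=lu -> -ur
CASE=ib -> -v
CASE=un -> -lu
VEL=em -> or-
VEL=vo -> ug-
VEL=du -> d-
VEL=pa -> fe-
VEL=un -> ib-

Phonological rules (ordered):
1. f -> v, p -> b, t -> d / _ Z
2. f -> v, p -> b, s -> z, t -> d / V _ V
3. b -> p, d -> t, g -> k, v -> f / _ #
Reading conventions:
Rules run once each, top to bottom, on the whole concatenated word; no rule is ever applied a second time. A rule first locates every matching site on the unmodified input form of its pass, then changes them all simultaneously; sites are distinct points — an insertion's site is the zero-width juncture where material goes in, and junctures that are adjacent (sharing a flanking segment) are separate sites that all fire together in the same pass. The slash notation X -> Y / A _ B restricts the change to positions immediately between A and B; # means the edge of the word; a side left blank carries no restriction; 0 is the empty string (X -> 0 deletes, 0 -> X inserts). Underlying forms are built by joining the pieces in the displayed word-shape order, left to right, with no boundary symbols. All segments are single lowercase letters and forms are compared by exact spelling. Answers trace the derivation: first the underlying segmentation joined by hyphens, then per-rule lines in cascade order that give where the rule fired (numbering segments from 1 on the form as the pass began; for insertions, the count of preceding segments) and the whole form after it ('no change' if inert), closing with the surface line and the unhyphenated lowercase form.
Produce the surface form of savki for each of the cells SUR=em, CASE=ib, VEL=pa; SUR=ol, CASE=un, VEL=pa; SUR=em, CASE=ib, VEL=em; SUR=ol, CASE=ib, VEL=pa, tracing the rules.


cell SUR=em, CASE=ib, VEL=pa:
underlying: fe-savki-f-v
1. f -> v, p -> b, t -> d / _ Z: fires at position(s) 8: fesavkivv
2. f -> v, p -> b, s -> z, t -> d / V _ V: fires at position(s) 3: fezavkivv
3. b -> p, d -> t, g -> k, v -> f / _ #: fires at position(s) 9: fezavkivf
surface: fezavkivf

cell SUR=ol, CASE=un, VEL=pa:
underlying: fe-savki-kd-lu
1. f -> v, p -> b, t -> d / _ Z: no change
2. f -> v, p -> b, s -> z, t -> d / V _ V: fires at position(s) 3: fezavkikdlu
3. b -> p, d -> t, g -> k, v -> f / _ #: no change
surface: fezavkikdlu

cell SUR=em, CASE=ib, VEL=em:
underlying: or-savki-f-v
1. f -> v, p -> b, t -> d / _ Z: fires at position(s) 8: orsavkivv
2. f -> v, p -> b, s -> z, t -> d / V _ V: no change
3. b -> p, d -> t, g -> k, v -> f / _ #: fires at position(s) 9: orsavkivf
surface: orsavkivf

cell SUR=ol, CASE=ib, VEL=pa:
underlying: fe-savki-kd-v
1. f -> v, p -> b, t -> d / _ Z: no change
2. f -> v, p -> b, s -> z, t -> d / V _ V: fires at position(s) 3: fezavkikdv
3. b -> p, d -> t, g -> k, v -> f / _ #: fires at position(s) 10: fezavkikdf
surface: fezavkikdf


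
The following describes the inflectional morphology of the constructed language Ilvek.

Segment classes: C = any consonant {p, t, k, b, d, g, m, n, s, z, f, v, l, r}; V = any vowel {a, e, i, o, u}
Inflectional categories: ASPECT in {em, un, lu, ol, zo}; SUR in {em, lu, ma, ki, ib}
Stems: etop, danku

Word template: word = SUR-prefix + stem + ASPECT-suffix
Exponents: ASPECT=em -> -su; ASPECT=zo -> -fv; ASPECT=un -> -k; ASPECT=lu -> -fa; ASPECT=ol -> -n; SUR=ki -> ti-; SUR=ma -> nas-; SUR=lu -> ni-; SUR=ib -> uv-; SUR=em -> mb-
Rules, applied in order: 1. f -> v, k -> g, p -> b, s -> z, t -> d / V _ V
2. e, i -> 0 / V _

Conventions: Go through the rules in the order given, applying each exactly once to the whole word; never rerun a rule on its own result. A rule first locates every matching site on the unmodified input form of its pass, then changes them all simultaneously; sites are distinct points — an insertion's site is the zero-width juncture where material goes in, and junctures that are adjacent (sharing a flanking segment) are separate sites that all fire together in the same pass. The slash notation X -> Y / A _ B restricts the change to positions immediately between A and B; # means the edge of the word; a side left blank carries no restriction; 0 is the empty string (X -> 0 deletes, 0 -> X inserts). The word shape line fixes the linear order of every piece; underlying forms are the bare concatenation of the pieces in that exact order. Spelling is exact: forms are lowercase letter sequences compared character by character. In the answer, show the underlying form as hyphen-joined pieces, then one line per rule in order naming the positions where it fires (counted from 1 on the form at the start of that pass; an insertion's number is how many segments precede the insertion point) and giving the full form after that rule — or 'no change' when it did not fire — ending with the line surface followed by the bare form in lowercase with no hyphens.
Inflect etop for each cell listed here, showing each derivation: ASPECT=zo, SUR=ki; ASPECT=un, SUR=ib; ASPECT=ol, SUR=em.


cell ASPECT=zo, SUR=ki:
underlying: ti-etop-fv
1. f -> v, k -> g, p -> b, s -> z, t -> d / V _ V: fires at position(s) 4: tiedopfv
2. e, i -> 0 / V _: fires at position(s) 3: tidopfv
surface: tidopfv

cell ASPECT=un, SUR=ib:
underlying: uv-etop-k
1. f -> v, k -> g, p -> b, s -> z, t -> d / V _ V: fires at position(s) 4: uvedopk
2. e, i -> 0 / V _: no change
surface: uvedopk

cell ASPECT=ol, SUR=em:
underlying: mb-etop-n
1. f -> v, k -> g, p -> b, s -> z, t -> d / V _ V: fires at position(s) 4: mbedopn
2. e, i -> 0 / V _: no change
surface: mbedopn


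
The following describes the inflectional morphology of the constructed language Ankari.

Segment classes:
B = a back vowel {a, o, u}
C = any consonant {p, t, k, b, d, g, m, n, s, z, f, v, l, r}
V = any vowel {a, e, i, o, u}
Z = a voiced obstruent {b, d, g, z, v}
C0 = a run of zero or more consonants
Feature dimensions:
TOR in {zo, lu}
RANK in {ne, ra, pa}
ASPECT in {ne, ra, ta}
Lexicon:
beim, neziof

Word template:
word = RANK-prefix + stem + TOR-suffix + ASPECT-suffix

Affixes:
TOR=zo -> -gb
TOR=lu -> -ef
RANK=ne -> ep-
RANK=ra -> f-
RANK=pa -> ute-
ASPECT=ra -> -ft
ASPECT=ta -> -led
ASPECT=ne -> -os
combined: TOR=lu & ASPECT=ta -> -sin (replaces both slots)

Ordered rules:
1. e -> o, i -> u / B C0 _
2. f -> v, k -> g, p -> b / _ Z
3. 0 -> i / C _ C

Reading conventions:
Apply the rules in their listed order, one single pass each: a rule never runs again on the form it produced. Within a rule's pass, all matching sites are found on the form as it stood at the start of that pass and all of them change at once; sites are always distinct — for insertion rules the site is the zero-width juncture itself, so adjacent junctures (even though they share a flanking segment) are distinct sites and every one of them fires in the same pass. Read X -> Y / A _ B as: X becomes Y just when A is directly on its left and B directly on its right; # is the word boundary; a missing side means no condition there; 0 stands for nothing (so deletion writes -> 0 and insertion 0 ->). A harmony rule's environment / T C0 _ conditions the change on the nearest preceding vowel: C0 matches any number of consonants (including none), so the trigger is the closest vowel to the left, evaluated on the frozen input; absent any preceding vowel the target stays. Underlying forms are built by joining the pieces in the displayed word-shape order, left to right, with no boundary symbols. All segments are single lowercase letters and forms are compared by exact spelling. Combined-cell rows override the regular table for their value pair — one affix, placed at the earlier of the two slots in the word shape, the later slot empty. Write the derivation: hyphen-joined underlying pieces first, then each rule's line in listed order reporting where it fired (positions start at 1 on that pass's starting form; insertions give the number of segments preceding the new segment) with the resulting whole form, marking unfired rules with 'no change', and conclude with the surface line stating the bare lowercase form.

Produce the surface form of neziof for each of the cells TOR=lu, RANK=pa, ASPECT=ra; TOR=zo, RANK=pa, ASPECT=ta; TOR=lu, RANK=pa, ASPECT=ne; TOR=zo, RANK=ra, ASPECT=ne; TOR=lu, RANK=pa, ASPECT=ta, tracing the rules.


cell TOR=lu, RANK=pa, ASPECT=ra:
underlying: ute-neziof-ef-ft
1. e -> o, i -> u / B C0 _: fires at position(s) 3, 10: utoneziofofft
2. f -> v, k -> g, p -> b / _ Z: no change
3. 0 -> i / C _ C: inserts after position(s) 11, 12: utoneziofofifit
surface: utoneziofofifit

cell TOR=zo, RANK=pa, ASPECT=ta:
underlying: ute-neziof-gb-led
1. e -> o, i -> u / B C0 _: fires at position(s) 3, 13: utoneziofgblod
2. f -> v, k -> g, p -> b / _ Z: fires at position(s) 9: utoneziovgblod
3. 0 -> i / C _ C: inserts after position(s) 9, 10, 11: utoneziovigibilod
surface: utoneziovigibilod

cell TOR=lu, RANK=pa, ASPECT=ne:
underlying: ute-neziof-ef-os
1. e -> o, i -> u / B C0 _: fires at position(s) 3, 10: utoneziofofos
2. f -> v, k -> g, p -> b / _ Z: no change
3. 0 -> i / C _ C: no change
surface: utoneziofofos

cell TOR=zo, RANK=ra, ASPECT=ne:
underlying: f-neziof-gb-os
1. e -> o, i -> u / B C0 _: no change
2. f -> v, k -> g, p -> b / _ Z: fires at position(s) 7: fneziovgbos
3. 0 -> i / C _ C: inserts after position(s) 1, 7, 8: fineziovigibos
surface: fineziovigibos

cell TOR=lu, RANK=pa, ASPECT=ta:
underlying: ute-neziof-sin
1. e -> o, i -> u / B C0 _: fires at position(s) 3, 11: utoneziofsun
2. f -> v, k -> g, p -> b / _ Z: no change
3. 0 -> i / C _ C: inserts after position(s) 9: utoneziofisun
surface: utoneziofisun


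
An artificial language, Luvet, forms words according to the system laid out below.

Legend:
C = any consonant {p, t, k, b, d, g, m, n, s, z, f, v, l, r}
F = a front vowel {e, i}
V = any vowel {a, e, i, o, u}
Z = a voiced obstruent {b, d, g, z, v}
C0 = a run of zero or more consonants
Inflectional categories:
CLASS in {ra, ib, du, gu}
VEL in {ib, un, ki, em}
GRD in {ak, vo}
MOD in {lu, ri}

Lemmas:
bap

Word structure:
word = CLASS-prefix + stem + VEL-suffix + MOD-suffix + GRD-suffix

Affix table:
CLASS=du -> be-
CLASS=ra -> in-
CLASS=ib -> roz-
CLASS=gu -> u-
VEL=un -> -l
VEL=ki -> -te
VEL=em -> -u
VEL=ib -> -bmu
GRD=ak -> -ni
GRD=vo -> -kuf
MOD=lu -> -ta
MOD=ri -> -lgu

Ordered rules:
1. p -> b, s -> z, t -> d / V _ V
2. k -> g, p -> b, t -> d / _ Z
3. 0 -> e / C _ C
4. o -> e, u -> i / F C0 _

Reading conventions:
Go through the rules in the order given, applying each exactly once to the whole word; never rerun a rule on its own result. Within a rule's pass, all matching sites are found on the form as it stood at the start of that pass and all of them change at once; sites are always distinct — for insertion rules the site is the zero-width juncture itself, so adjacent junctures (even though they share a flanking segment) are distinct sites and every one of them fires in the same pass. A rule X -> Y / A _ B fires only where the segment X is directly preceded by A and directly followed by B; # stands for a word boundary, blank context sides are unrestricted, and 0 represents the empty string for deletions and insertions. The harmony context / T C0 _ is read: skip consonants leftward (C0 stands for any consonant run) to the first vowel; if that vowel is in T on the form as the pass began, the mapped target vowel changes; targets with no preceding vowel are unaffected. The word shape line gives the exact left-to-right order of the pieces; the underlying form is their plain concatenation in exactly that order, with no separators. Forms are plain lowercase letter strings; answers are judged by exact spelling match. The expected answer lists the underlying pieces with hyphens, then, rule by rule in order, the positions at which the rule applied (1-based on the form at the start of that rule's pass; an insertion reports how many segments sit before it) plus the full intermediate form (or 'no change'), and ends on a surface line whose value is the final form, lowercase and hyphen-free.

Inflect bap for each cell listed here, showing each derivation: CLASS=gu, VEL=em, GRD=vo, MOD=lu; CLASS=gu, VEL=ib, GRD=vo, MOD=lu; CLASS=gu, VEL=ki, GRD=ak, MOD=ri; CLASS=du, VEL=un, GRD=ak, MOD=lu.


cell CLASS=gu, VEL=em, GRD=vo, MOD=lu:
underlying: u-bap-u-ta-kuf
1. p -> b, s -> z, t -> d / V _ V: fires at position(s) 4, 6: ubabudakuf
2. k -> g, p -> b, t -> d / _ Z: no change
3. 0 -> e / C _ C: no change
4. o -> e, u -> i / F C0 _: no change
surface: ubabudakuf

cell CLASS=gu, VEL=ib, GRD=vo, MOD=lu:
underlying: u-bap-bmu-ta-kuf
1. p -> b, s -> z, t -> d / V _ V: fires at position(s) 8: ubapbmudakuf
2. k -> g, p -> b, t -> d / _ Z: fires at position(s) 4: ubabbmudakuf
3. 0 -> e / C _ C: inserts after position(s) 4, 5: ubabebemudakuf
4. o -> e, u -> i / F C0 _: fires at position(s) 9: ubabebemidakuf
surface: ubabebemidakuf

cell CLASS=gu, VEL=ki, GRD=ak, MOD=ri:
underlying: u-bap-te-lgu-ni
1. p -> b, s -> z, t -> d / V _ V: no change
2. k -> g, p -> b, t -> d / _ Z: no change
3. 0 -> e / C _ C: inserts after position(s) 4, 7: ubapeteleguni
4. o -> e, u -> i / F C0 _: fires at position(s) 11: ubapetelegini
surface: ubapetelegini

cell CLASS=du, VEL=un, GRD=ak, MOD=lu:
underlying: be-bap-l-ta-ni
1. p -> b, s -> z, t -> d / V _ V: no change
2. k -> g, p -> b, t -> d / _ Z: no change
3. 0 -> e / C _ C: inserts after position(s) 5, 6: bebapeletani
4. o -> e, u -> i / F C0 _: no change
surface: bebapeletani


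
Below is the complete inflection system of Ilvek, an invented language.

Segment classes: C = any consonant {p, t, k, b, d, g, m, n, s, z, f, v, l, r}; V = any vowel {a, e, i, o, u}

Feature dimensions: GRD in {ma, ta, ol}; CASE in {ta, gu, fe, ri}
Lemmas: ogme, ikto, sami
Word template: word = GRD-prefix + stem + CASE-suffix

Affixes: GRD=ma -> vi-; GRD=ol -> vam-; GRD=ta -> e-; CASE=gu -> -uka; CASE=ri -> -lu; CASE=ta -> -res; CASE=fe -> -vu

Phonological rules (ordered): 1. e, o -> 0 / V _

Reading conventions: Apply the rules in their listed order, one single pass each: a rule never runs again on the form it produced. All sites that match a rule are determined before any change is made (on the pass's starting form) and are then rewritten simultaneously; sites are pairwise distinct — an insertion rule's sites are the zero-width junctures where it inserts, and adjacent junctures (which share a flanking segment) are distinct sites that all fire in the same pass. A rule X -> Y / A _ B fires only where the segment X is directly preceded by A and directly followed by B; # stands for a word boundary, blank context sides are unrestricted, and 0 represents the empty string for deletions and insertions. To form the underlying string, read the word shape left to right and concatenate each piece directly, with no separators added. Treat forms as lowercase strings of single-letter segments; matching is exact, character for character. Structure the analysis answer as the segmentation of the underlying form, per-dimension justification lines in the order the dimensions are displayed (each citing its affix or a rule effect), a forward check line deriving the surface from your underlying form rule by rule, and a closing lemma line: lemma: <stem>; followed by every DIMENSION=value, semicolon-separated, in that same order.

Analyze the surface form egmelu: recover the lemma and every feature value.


underlying: e-ogme-lu
GRD=ta - signalled by the affix e-
CASE=ri - signalled by the affix -lu
check: eogmelu -> egmelu
lemma: ogme; GRD=ta; CASE=ri


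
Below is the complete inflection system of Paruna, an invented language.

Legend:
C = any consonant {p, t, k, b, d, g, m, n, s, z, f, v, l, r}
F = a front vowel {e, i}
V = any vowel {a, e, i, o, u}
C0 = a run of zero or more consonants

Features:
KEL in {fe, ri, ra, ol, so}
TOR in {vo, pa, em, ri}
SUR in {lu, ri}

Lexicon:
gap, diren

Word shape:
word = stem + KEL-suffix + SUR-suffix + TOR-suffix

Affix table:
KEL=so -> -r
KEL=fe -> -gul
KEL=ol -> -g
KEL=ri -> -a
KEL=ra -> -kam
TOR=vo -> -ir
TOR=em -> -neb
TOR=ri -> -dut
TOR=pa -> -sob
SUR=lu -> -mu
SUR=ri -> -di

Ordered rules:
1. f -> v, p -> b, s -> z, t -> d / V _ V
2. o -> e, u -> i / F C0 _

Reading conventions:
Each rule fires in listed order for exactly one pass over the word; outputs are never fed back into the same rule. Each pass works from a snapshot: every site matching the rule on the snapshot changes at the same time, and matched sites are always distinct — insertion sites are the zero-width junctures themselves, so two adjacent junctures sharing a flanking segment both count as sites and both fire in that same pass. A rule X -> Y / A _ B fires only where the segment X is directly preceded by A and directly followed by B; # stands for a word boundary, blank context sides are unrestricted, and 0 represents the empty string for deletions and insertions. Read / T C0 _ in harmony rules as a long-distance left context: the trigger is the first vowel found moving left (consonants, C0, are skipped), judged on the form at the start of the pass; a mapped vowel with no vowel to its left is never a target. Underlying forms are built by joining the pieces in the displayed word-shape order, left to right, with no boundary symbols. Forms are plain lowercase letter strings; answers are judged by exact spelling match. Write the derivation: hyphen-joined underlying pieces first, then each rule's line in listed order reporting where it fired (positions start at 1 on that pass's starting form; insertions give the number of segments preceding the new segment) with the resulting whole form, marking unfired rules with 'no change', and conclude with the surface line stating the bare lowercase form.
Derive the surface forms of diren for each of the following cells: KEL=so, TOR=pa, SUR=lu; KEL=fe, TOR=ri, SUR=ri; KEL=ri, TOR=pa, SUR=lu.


cell KEL=so, TOR=pa, SUR=lu:
underlying: diren-r-mu-sob
1. f -> v, p -> b, s -> z, t -> d / V _ V: fires at position(s) 9: direnrmuzob
2. o -> e, u -> i / F C0 _: fires at position(s) 8: direnrmizob
surface: direnrmizob

cell KEL=fe, TOR=ri, SUR=ri:
underlying: diren-gul-di-dut
1. f -> v, p -> b, s -> z, t -> d / V _ V: no change
2. o -> e, u -> i / F C0 _: fires at position(s) 7, 12: direngildidit
surface: direngildidit

cell KEL=ri, TOR=pa, SUR=lu:
underlying: diren-a-mu-sob
1. f -> v, p -> b, s -> z, t -> d / V _ V: fires at position(s) 9: direnamuzob
2. o -> e, u -> i / F C0 _: no change
surface: direnamuzob


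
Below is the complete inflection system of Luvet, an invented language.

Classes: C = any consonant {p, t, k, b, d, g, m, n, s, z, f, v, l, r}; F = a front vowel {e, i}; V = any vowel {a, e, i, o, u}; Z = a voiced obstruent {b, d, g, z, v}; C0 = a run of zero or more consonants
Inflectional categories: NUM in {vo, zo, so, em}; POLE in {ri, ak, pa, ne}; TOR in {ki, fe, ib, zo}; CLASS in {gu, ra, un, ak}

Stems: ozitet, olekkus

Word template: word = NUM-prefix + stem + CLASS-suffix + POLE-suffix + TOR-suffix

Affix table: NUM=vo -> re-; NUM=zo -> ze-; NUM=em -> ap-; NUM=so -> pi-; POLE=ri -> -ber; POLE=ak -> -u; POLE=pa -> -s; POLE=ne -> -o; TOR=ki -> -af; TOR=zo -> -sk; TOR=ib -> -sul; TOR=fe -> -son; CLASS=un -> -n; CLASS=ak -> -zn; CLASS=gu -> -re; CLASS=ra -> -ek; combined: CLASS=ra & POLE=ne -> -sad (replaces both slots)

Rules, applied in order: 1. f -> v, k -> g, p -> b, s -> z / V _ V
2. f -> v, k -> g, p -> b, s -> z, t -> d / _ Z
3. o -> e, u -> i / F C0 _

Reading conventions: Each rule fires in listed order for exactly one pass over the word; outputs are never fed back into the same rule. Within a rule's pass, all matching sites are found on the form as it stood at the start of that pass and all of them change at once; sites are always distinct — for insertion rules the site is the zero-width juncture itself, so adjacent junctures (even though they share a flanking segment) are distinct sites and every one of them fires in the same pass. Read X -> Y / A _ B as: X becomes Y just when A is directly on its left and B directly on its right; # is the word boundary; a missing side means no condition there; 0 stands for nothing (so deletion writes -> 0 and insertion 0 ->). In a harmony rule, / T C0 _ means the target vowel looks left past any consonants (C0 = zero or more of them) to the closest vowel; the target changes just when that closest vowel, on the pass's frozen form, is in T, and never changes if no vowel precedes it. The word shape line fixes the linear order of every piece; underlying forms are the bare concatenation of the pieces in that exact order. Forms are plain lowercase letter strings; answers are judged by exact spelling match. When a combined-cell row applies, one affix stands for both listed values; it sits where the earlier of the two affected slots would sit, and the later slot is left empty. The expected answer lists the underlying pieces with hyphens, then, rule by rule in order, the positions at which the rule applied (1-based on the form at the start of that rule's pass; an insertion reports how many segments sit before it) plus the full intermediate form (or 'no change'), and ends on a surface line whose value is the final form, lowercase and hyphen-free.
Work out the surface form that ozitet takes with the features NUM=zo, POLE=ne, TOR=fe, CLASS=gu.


underlying: ze-ozitet-re-o-son
1. f -> v, k -> g, p -> b, s -> z / V _ V: fires at position(s) 12: zeozitetreozon
2. f -> v, k -> g, p -> b, s -> z, t -> d / _ Z: no change
3. o -> e, u -> i / F C0 _: fires at position(s) 3, 11: zeezitetreezon
surface: zeezitetreezon


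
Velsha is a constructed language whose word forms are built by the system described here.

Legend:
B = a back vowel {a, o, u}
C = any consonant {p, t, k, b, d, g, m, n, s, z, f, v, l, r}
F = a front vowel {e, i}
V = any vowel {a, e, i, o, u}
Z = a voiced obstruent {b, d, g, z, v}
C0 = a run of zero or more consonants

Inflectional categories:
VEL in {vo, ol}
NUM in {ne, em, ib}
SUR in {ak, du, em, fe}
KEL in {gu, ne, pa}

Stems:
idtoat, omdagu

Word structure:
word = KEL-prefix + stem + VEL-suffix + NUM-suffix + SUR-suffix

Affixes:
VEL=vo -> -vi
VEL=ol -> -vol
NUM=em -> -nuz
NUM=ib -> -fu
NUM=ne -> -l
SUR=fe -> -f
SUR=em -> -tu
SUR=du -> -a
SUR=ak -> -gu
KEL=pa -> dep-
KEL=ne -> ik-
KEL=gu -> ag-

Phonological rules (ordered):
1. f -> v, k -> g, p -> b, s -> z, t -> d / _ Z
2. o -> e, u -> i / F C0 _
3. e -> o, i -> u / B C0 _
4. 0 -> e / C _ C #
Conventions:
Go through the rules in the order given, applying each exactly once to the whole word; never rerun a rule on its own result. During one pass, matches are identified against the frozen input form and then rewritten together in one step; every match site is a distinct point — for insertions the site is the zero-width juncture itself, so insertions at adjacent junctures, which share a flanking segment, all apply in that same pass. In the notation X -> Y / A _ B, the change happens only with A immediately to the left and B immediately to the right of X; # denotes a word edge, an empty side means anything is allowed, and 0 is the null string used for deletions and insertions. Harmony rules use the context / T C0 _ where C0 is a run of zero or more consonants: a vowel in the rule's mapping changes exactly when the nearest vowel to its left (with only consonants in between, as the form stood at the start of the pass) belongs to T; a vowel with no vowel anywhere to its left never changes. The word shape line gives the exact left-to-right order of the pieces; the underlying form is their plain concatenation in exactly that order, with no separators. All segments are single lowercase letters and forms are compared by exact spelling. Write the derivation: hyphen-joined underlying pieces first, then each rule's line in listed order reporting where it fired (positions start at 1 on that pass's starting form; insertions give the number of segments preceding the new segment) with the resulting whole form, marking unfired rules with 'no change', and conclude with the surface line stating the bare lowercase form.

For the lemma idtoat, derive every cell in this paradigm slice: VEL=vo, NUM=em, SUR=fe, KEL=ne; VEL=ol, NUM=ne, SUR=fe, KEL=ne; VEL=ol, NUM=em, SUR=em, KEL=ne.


cell VEL=vo, NUM=em, SUR=fe, KEL=ne:
underlying: ik-idtoat-vi-nuz-f
1. f -> v, k -> g, p -> b, s -> z, t -> d / _ Z: fires at position(s) 8: ikidtoadvinuzf
2. o -> e, u -> i / F C0 _: fires at position(s) 6, 12: ikidteadvinizf
3. e -> o, i -> u / B C0 _: fires at position(s) 10: ikidteadvunizf
4. 0 -> e / C _ C #: inserts after position(s) 13: ikidteadvunizef
surface: ikidteadvunizef

cell VEL=ol, NUM=ne, SUR=fe, KEL=ne:
underlying: ik-idtoat-vol-l-f
1. f -> v, k -> g, p -> b, s -> z, t -> d / _ Z: fires at position(s) 8: ikidtoadvollf
2. o -> e, u -> i / F C0 _: fires at position(s) 6: ikidteadvollf
3. e -> o, i -> u / B C0 _: no change
4. 0 -> e / C _ C #: inserts after position(s) 12: ikidteadvollef
surface: ikidteadvollef

cell VEL=ol, NUM=em, SUR=em, KEL=ne:
underlying: ik-idtoat-vol-nuz-tu
1. f -> v, k -> g, p -> b, s -> z, t -> d / _ Z: fires at position(s) 8: ikidtoadvolnuztu
2. o -> e, u -> i / F C0 _: fires at position(s) 6: ikidteadvolnuztu
3. e -> o, i -> u / B C0 _: no change
4. 0 -> e / C _ C #: no change
surface: ikidteadvolnuztu


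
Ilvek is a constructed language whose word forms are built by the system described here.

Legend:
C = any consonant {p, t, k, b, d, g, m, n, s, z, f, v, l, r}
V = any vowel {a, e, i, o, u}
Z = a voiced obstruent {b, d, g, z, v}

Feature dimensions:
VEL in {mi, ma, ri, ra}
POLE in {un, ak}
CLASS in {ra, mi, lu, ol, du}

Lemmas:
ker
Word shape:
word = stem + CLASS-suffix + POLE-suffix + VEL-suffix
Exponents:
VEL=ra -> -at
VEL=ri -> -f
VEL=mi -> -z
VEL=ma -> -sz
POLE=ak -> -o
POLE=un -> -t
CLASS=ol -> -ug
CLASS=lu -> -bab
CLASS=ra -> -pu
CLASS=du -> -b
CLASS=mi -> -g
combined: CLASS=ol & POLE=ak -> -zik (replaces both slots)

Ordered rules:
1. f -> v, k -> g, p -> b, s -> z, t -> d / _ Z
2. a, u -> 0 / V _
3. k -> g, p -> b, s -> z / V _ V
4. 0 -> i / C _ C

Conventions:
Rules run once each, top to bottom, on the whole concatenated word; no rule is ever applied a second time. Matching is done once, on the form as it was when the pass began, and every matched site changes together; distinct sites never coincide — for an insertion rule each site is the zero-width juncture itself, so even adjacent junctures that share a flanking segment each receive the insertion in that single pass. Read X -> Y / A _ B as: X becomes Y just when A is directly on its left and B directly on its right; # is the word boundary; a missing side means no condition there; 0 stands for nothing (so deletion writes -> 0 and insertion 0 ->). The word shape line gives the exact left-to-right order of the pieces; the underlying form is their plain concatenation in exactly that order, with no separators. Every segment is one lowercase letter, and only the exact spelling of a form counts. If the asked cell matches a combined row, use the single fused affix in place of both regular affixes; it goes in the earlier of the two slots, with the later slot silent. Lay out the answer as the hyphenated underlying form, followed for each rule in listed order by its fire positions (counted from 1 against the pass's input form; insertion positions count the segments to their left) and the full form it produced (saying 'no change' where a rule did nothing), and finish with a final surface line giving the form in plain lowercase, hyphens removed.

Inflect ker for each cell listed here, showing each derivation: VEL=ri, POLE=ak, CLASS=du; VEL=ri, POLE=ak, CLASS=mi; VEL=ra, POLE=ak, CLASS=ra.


cell VEL=ri, POLE=ak, CLASS=du:
underlying: ker-b-o-f
1. f -> v, k -> g, p -> b, s -> z, t -> d / _ Z: no change
2. a, u -> 0 / V _: no change
3. k -> g, p -> b, s -> z / V _ V: no change
4. 0 -> i / C _ C: inserts after position(s) 3: keribof
surface: keribof

cell VEL=ri, POLE=ak, CLASS=mi:
underlying: ker-g-o-f
1. f -> v, k -> g, p -> b, s -> z, t -> d / _ Z: no change
2. a, u -> 0 / V _: no change
3. k -> g, p -> b, s -> z / V _ V: no change
4. 0 -> i / C _ C: inserts after position(s) 3: kerigof
surface: kerigof

cell VEL=ra, POLE=ak, CLASS=ra:
underlying: ker-pu-o-at
1. f -> v, k -> g, p -> b, s -> z, t -> d / _ Z: no change
2. a, u -> 0 / V _: fires at position(s) 7: kerpuot
3. k -> g, p -> b, s -> z / V _ V: no change
4. 0 -> i / C _ C: inserts after position(s) 3: keripuot
surface: keripuot


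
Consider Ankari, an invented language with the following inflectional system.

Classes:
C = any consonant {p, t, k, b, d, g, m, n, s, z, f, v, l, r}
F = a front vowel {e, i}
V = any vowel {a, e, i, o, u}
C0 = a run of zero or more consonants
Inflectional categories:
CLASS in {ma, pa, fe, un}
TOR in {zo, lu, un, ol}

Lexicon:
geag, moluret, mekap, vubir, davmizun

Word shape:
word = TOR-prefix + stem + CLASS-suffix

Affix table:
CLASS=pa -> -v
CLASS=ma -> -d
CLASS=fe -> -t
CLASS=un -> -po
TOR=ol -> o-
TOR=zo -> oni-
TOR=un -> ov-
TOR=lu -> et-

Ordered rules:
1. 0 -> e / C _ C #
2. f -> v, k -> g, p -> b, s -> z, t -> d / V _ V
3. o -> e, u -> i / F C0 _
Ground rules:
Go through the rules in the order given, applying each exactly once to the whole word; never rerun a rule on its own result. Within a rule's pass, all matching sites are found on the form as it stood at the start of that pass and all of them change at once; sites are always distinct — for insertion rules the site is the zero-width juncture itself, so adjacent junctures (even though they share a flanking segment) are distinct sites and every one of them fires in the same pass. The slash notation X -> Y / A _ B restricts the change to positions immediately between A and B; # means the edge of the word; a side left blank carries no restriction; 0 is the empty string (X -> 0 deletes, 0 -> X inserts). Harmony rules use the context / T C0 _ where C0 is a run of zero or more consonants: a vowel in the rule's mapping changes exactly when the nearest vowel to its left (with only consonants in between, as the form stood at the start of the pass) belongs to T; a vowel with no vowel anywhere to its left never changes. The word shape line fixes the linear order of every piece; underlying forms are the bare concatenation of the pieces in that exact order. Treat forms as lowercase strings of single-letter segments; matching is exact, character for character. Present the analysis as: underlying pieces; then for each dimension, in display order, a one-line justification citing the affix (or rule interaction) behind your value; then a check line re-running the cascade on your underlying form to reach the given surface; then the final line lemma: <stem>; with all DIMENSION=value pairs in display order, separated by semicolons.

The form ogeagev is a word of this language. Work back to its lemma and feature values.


underlying: o-geag-v
CLASS=pa - signalled by the affix -v
TOR=ol - signalled by the affix o-
check: ogeagv -> ogeagev -> ogeagev -> ogeagev
lemma: geag; CLASS=pa; TOR=ol


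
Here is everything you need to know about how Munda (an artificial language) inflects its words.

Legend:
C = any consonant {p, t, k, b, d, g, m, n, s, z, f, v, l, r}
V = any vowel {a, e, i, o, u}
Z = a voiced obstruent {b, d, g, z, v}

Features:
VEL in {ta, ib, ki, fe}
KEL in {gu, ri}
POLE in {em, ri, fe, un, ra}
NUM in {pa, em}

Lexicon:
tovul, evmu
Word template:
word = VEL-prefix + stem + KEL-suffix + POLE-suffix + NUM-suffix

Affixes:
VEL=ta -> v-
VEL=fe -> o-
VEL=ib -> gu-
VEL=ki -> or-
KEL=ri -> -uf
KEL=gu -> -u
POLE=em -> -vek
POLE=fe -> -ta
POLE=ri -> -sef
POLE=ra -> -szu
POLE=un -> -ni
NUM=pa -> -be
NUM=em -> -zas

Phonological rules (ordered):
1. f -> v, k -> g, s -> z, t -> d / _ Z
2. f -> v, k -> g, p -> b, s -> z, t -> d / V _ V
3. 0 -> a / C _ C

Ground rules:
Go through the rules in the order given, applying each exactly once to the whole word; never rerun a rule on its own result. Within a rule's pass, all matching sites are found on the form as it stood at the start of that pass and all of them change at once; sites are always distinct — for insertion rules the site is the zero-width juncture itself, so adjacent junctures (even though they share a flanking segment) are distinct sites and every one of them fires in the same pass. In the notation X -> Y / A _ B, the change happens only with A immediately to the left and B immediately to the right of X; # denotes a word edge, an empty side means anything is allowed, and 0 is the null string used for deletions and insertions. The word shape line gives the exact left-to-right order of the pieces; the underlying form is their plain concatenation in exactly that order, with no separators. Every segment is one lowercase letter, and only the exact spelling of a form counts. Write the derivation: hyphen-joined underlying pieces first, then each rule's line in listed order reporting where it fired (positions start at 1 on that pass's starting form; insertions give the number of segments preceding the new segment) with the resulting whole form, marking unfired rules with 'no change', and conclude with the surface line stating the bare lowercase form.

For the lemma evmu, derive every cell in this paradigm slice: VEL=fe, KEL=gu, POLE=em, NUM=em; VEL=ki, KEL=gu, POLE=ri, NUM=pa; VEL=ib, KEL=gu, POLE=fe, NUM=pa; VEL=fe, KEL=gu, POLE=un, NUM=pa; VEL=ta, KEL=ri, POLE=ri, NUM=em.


cell VEL=fe, KEL=gu, POLE=em, NUM=em:
underlying: o-evmu-u-vek-zas
1. f -> v, k -> g, s -> z, t -> d / _ Z: fires at position(s) 9: oevmuuvegzas
2. f -> v, k -> g, p -> b, s -> z, t -> d / V _ V: no change
3. 0 -> a / C _ C: inserts after position(s) 3, 9: oevamuuvegazas
surface: oevamuuvegazas

cell VEL=ki, KEL=gu, POLE=ri, NUM=pa:
underlying: or-evmu-u-sef-be
1. f -> v, k -> g, s -> z, t -> d / _ Z: fires at position(s) 10: orevmuusevbe
2. f -> v, k -> g, p -> b, s -> z, t -> d / V _ V: fires at position(s) 8: orevmuuzevbe
3. 0 -> a / C _ C: inserts after position(s) 4, 10: orevamuuzevabe
surface: orevamuuzevabe

cell VEL=ib, KEL=gu, POLE=fe, NUM=pa:
underlying: gu-evmu-u-ta-be
1. f -> v, k -> g, s -> z, t -> d / _ Z: no change
2. f -> v, k -> g, p -> b, s -> z, t -> d / V _ V: fires at position(s) 8: guevmuudabe
3. 0 -> a / C _ C: inserts after position(s) 4: guevamuudabe
surface: guevamuudabe

cell VEL=fe, KEL=gu, POLE=un, NUM=pa:
underlying: o-evmu-u-ni-be
1. f -> v, k -> g, s -> z, t -> d / _ Z: no change
2. f -> v, k -> g, p -> b, s -> z, t -> d / V _ V: no change
3. 0 -> a / C _ C: inserts after position(s) 3: oevamuunibe
surface: oevamuunibe

cell VEL=ta, KEL=ri, POLE=ri, NUM=em:
underlying: v-evmu-uf-sef-zas
1. f -> v, k -> g, s -> z, t -> d / _ Z: fires at position(s) 10: vevmuufsevzas
2. f -> v, k -> g, p -> b, s -> z, t -> d / V _ V: no change
3. 0 -> a / C _ C: inserts after position(s) 3, 7, 10: vevamuufasevazas
surface: vevamuufasevazas


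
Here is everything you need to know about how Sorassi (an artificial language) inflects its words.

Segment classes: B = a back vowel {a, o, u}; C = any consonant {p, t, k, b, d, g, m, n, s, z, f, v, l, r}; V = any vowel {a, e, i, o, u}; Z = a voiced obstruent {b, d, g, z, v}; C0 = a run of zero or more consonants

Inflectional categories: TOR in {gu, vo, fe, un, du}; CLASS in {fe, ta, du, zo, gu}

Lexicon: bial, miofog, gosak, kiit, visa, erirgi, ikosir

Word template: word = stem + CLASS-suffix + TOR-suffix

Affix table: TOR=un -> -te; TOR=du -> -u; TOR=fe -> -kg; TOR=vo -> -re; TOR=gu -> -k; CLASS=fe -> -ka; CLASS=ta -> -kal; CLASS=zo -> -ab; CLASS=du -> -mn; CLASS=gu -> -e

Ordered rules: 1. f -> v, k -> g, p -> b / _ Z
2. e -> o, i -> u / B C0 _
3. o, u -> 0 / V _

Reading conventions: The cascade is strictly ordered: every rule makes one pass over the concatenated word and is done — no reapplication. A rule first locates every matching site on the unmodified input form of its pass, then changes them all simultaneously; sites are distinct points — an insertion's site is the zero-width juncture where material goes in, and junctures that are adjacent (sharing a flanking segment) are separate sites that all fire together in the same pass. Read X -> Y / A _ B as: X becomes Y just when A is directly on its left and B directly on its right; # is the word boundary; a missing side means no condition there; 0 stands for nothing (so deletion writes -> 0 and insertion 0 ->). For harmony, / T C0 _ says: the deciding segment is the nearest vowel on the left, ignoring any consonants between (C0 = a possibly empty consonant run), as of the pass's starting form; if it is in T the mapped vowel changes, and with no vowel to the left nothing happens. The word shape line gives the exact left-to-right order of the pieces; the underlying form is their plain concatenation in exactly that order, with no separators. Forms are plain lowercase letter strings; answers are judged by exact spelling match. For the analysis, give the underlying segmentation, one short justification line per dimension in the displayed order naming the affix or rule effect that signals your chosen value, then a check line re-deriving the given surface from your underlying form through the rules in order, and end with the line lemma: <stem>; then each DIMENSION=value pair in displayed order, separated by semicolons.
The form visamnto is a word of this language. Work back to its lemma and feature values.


underlying: visa-mn-te
TOR=un - signalled by the affix -te
CLASS=du - signalled by the affix -mn
check: visamnte -> visamnte -> visamnto -> visamnto
lemma: visa; TOR=un; CLASS=du


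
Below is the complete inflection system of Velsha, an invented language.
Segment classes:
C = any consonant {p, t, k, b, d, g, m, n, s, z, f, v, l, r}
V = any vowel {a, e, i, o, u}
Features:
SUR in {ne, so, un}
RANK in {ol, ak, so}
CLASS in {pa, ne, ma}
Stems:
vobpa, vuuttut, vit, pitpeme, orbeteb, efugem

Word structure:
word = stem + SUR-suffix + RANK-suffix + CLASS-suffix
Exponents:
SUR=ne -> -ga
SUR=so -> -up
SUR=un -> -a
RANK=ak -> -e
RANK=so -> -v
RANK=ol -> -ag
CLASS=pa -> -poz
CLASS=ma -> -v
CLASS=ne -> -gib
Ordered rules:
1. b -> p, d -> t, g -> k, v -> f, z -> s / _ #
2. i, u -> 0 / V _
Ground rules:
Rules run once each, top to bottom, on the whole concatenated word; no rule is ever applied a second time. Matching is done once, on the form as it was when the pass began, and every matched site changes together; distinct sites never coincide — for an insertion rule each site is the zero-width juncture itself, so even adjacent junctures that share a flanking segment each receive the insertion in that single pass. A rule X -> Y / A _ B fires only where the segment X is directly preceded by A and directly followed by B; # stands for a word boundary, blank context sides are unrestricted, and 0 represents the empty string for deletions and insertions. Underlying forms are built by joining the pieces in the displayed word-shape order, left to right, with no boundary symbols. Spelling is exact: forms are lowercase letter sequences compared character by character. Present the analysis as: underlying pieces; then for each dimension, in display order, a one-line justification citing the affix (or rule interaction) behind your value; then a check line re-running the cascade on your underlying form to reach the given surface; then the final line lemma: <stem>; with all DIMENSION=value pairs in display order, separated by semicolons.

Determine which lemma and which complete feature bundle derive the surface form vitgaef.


underlying: vit-ga-e-v
SUR=ne - signalled by the affix -ga
RANK=ak - signalled by the affix -e
CLASS=ma - signalled by the affix -v
check: vitgaev -> vitgaef -> vitgaef
lemma: vit; SUR=ne; RANK=ak; CLASS=ma


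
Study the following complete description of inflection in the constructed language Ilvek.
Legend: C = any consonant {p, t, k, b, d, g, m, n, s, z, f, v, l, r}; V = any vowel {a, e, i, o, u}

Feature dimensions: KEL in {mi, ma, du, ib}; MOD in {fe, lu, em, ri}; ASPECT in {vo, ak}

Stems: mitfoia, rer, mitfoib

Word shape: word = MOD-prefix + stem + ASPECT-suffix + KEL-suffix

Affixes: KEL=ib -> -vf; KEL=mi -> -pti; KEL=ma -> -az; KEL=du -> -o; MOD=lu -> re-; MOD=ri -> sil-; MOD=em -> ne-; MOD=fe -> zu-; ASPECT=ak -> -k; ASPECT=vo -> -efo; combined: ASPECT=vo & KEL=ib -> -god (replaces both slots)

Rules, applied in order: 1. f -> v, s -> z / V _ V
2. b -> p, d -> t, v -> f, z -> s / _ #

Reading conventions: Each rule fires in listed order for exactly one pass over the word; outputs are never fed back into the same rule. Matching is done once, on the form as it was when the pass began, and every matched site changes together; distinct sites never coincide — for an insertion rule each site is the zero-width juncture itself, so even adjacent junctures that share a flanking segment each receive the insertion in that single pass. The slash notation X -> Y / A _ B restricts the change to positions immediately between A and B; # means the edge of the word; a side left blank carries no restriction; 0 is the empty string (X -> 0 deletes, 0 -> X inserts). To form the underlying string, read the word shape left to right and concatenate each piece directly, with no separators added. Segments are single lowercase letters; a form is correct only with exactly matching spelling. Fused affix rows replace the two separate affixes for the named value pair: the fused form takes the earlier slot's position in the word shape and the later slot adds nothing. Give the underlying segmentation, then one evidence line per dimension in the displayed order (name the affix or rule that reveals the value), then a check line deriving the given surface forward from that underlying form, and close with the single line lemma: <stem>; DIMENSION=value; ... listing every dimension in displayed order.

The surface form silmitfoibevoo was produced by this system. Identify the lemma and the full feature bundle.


underlying: sil-mitfoib-efo-o
KEL=du - signalled by the affix -o
MOD=ri - signalled by the affix sil-
ASPECT=vo - signalled by the affix -efo
check: silmitfoibefoo -> silmitfoibevoo -> silmitfoibevoo
lemma: mitfoib; KEL=du; MOD=ri; ASPECT=vo
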